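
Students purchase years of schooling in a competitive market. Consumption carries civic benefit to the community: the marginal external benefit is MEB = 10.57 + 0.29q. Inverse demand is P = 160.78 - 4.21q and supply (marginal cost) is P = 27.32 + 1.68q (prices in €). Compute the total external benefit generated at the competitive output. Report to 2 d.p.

Market equilibrium (private): 27.32 + 1.68q = 160.78 - 4.21q → q_m = 22.6587.
Total external benefit = ∫₀^{q_m} (10.57 + 0.29q) dq = 10.57×22.6587 + ½×0.29×22.6587² = 313.9479.

€313.95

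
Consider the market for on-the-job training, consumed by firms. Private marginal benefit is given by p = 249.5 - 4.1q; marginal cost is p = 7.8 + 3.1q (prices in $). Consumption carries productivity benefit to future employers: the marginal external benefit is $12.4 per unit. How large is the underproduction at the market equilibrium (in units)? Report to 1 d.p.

1.7 units

Market equilibrium (private): 7.8 + 3.1q = 249.5 - 4.1q → q_m = 33.5694.
Social marginal benefit = demand + MEB = 261.9 - 4.1q.
Set SMB = MC: 261.9 - 4.1q = 7.8 + 3.1q → q* = 35.2917.
Gap = |33.5694 − 35.2917| = 1.7223.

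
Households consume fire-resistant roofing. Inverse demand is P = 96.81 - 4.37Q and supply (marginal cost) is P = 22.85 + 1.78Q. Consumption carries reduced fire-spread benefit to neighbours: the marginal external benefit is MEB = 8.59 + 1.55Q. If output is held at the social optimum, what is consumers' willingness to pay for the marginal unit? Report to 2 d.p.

P = 18.39

Social marginal benefit = demand + MEB = 105.40 - 2.82Q.
Set SMB = MC: 105.40 - 2.82Q = 22.85 + 1.78Q → Q* = 17.9457.
Consumer price on the demand curve at Q*: 96.81 − 4.37×17.9457 = 18.3873.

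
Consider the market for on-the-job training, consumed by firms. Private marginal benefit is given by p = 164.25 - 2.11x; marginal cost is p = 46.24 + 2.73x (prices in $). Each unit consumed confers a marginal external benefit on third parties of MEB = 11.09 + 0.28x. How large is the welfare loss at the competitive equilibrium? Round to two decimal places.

DWL = $35.20

Market equilibrium (private): 46.24 + 2.73x = 164.25 - 2.11x → x_m = 24.3822.
Social marginal benefit = demand + MEB = 175.34 - 1.83x.
Set SMB = MC: 175.34 - 1.83x = 46.24 + 2.73x → x* = 28.3114.
The welfare-loss triangle has base |x_m − x*| and height MEB(x_m) (the vertical gap between SMB and MC is zero at x* and MEB at x_m).
DWL = ½ × 3.9292 × 17.9170 = 35.1997.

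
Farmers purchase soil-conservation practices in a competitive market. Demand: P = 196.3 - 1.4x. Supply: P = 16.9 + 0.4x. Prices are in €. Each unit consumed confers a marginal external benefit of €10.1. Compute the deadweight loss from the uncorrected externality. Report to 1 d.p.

Market equilibrium (private): 16.9 + 0.4x = 196.3 - 1.4x → x_m = 99.6667.
Social marginal benefit = demand + MEB = 206.4 - 1.4x.
Set SMB = MC: 206.4 - 1.4x = 16.9 + 0.4x → x* = 105.2778.
The welfare-loss triangle has base |x_m − x*| and height MEB(x_m) (the vertical gap between SMB and MC is zero at x* and MEB at x_m).
DWL = ½ × 5.6111 × 10.1000 = 28.3361.

DWL = €28.3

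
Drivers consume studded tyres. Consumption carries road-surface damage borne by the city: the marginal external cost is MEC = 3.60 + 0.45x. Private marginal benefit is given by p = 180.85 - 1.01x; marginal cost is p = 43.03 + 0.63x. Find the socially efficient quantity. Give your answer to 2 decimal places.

Social marginal benefit = demand − MEC = 177.25 - 1.46x.
Set SMB = MC: 177.25 - 1.46x = 43.03 + 0.63x → x* = 64.2201.

x* = 64.22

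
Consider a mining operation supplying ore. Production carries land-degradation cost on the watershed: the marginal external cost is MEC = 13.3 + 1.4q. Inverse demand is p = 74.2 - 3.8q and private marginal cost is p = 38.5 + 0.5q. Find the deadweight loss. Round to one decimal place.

Market equilibrium (private): 38.5 + 0.5q = 74.2 - 3.8q → q_m = 8.3023.
Social marginal cost = private MC + MEC = 51.8 + 1.9q.
Set SMC = demand: 51.8 + 1.9q = 74.2 - 3.8q → q* = 3.9298.
The loss is the area between SMC and demand from q* to q_m; with linear curves that's a triangle of height MEC(q_m).
DWL = ½ × 4.3725 × 24.9233 = 54.4886.

DWL = 54.5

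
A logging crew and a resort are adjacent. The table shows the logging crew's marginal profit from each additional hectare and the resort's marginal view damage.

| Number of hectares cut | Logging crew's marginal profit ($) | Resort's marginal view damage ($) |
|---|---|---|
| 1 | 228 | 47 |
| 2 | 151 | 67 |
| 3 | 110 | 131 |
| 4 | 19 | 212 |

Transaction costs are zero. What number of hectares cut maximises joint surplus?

2

Bargaining reaches the level where marginal profit last exceeds marginal view damage.
That holds through level 2 (151 ≥ 67) but not at 3 (110 < 131).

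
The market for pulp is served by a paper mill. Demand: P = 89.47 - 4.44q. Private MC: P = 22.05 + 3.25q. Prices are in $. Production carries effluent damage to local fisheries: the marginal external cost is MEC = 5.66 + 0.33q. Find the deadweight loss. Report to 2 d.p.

Market equilibrium (private): 22.05 + 3.25q = 89.47 - 4.44q → q_m = 8.7672.
Social marginal cost = private MC + MEC = 27.71 + 3.58q.
Set SMC = demand: 27.71 + 3.58q = 89.47 - 4.44q → q* = 7.7007.
Between q* and q_m the wedge SMC − demand runs linearly from 0 to MEC(q_m), so the loss is a triangle.
DWL = ½ × 1.0665 × 8.5532 = 4.5610.

DWL = $4.56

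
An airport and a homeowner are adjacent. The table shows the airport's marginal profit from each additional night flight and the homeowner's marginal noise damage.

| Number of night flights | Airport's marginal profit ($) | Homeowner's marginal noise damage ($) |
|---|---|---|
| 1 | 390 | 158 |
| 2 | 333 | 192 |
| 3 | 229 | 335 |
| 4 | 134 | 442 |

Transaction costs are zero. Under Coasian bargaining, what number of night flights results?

Bargaining reaches the level where marginal profit last exceeds marginal noise damage.
That holds through level 2 (333 ≥ 192) but not at 3 (229 < 335).

2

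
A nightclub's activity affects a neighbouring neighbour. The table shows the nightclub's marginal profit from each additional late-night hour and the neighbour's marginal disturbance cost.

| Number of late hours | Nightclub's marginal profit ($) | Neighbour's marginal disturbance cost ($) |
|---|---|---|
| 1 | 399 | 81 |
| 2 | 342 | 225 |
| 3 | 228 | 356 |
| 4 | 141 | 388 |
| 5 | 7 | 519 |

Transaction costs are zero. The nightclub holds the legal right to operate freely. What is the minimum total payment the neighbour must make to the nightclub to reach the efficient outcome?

Left alone the nightclub would choose level 5 (marginal profit stays positive).
Efficient level: k* = 2 (marginal profit ≥ marginal disturbance cost through 2).
The neighbour must at least cover the nightclub's forgone profit from cutting 5→2: 228 + 141 + 7 = 376.

$376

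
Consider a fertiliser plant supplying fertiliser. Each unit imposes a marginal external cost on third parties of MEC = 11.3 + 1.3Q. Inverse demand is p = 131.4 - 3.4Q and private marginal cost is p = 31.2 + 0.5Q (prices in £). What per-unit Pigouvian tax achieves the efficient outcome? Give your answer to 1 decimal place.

tax = £33.5 per unit

Social marginal cost = private MC + MEC = 42.5 + 1.8Q.
Set SMC = demand: 42.5 + 1.8Q = 131.4 - 3.4Q → Q* = 17.0962.
The Pigouvian tax equals MEC at Q*: 11.3 + 1.3×17.0962 = 33.5251.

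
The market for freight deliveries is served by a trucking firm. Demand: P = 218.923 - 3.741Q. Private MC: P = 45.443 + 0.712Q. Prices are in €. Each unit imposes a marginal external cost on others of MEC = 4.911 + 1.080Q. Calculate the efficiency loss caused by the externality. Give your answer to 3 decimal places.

Market equilibrium (private): 45.443 + 0.712Q = 218.923 - 3.741Q → Q_m = 38.9580.
Social marginal cost = private MC + MEC = 50.354 + 1.792Q.
Set SMC = demand: 50.354 + 1.792Q = 218.923 - 3.741Q → Q* = 30.4661.
Height of the DWL triangle at Q_m is SMC(Q_m) − demand(Q_m) = MEC(Q_m) = 46.9856.
DWL = ½ × 8.4919 × 46.9856 = 199.4985.

DWL = €199.499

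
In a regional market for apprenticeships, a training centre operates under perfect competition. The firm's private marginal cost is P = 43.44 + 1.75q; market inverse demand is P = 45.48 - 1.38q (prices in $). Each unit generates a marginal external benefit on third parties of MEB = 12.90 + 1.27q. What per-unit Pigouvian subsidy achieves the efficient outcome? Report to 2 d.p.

Social marginal cost = private MC − MEB = 30.54 + 0.48q.
Set SMC = demand: 30.54 + 0.48q = 45.48 - 1.38q → q* = 8.0323.
The Pigouvian subsidy equals MEB at q*: 12.90 + 1.27×8.0323 = 23.1010.

subsidy = $23.10 per unit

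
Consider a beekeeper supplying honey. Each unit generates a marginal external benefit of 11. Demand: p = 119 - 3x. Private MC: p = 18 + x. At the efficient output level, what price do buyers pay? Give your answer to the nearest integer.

P = 35

Social marginal cost = private MC − MEB = 7 + x.
Set SMC = demand: 7 + x = 119 - 3x → x* = 28.0000.
Consumer price on the demand curve at x*: 119 − 3×28.0000 = 35.0000.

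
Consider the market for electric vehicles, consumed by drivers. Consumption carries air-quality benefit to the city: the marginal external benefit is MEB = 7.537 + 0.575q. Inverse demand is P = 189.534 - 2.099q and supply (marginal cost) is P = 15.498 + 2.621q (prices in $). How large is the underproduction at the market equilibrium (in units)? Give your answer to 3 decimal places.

6.933 units

Market equilibrium (private): 15.498 + 2.621q = 189.534 - 2.099q → q_m = 36.8720.
Social marginal benefit = demand + MEB = 197.071 - 1.524q.
Set SMB = MC: 197.071 - 1.524q = 15.498 + 2.621q → q* = 43.8053.
Gap = |36.8720 − 43.8053| = 6.9333.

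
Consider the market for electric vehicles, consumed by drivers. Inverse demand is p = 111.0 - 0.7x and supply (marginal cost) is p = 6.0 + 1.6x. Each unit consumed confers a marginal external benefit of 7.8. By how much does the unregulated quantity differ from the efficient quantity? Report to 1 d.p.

Market equilibrium (private): 6.0 + 1.6x = 111.0 - 0.7x → x_m = 45.6522.
Social marginal benefit = demand + MEB = 118.8 - 0.7x.
Set SMB = MC: 118.8 - 0.7x = 6.0 + 1.6x → x* = 49.0435.
Gap = |45.6522 − 49.0435| = 3.3913.

3.4 units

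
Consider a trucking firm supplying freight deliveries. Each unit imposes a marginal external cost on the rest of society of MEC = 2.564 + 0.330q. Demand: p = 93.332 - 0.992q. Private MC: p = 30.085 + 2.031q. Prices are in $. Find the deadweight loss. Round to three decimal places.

DWL = $13.368

Market equilibrium (private): 30.085 + 2.031q = 93.332 - 0.992q → q_m = 20.9219.
Social marginal cost = private MC + MEC = 32.649 + 2.361q.
Set SMC = demand: 32.649 + 2.361q = 93.332 - 0.992q → q* = 18.0981.
Between q* and q_m the wedge SMC − demand runs linearly from 0 to MEC(q_m), so the loss is a triangle.
DWL = ½ × 2.8238 × 9.4682 = 13.3682.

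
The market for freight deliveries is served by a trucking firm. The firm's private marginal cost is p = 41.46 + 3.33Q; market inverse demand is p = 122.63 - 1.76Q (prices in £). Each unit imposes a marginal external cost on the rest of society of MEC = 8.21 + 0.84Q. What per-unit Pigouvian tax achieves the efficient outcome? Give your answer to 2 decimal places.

Social marginal cost = private MC + MEC = 49.67 + 4.17Q.
Set SMC = demand: 49.67 + 4.17Q = 122.63 - 1.76Q → Q* = 12.3035.
The Pigouvian tax equals MEC at Q*: 8.21 + 0.84×12.3035 = 18.5449.

tax = £18.54 per unit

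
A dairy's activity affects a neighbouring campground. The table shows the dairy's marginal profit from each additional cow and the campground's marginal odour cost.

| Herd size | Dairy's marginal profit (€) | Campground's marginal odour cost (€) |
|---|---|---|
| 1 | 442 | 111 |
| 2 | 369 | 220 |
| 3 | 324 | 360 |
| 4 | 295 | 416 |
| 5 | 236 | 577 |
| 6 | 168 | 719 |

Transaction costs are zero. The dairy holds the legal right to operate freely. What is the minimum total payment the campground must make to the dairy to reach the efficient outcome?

€1023

Left alone the dairy would choose level 6 (marginal profit stays positive).
Efficient level: k* = 2 (marginal profit ≥ marginal odour cost through 2).
The campground must at least cover the dairy's forgone profit from cutting 6→2: 324 + 295 + 236 + 168 = 1023.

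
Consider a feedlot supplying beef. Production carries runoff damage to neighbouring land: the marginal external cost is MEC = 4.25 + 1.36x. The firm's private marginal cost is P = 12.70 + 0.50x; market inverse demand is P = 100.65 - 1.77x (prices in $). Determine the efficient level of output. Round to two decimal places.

Social marginal cost = private MC + MEC = 16.95 + 1.86x.
Set SMC = demand: 16.95 + 1.86x = 100.65 - 1.77x → x* = 23.0579.

x* = 23.06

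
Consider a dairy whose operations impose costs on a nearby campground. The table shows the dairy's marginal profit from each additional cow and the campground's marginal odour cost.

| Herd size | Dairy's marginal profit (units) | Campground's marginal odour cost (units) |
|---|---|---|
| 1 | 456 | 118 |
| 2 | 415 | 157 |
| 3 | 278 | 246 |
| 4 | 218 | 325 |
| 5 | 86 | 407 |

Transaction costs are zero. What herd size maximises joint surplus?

Bargaining reaches the level where marginal profit last exceeds marginal odour cost.
That holds through level 3 (278 ≥ 246) but not at 4 (218 < 325).

3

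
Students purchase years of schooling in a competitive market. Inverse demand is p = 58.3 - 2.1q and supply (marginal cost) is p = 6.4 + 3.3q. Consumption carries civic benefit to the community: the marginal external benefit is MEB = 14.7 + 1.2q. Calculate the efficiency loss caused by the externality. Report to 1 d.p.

DWL = 81.9

Market equilibrium (private): 6.4 + 3.3q = 58.3 - 2.1q → q_m = 9.6111.
Social marginal benefit = demand + MEB = 73.0 - 0.9q.
Set SMB = MC: 73.0 - 0.9q = 6.4 + 3.3q → q* = 15.8571.
Height of the DWL triangle at q_m is SMB(q_m) − MC(q_m) = MEB(q_m) = 26.2333.
DWL = ½ × 6.2460 × 26.2333 = 81.9266.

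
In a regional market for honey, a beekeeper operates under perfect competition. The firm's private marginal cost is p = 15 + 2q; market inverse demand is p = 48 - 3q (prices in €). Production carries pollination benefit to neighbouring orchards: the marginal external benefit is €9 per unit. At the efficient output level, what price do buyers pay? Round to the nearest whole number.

P = €23

Social marginal cost = private MC − MEB = 6 + 2q.
Set SMC = demand: 6 + 2q = 48 - 3q → q* = 8.4000.
Consumer price on the demand curve at q*: 48 − 3×8.4000 = 22.8000.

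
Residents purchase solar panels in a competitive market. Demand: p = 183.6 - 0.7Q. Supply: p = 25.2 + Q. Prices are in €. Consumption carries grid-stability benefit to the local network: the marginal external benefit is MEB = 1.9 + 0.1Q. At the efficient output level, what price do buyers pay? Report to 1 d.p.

P = €113.5

Social marginal benefit = demand + MEB = 185.5 - 0.6Q.
Set SMB = MC: 185.5 - 0.6Q = 25.2 + Q → Q* = 100.1875.
Consumer price on the demand curve at Q*: 183.6 − 0.7×100.1875 = 113.4688.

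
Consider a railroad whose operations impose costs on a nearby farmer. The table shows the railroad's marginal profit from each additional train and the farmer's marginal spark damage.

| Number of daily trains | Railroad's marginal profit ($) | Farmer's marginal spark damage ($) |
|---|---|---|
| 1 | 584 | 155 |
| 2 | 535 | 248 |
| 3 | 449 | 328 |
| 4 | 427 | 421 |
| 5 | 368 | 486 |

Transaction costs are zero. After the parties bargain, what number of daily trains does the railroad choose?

4

Bargaining reaches the level where marginal profit last exceeds marginal spark damage.
That holds through level 4 (427 ≥ 421) but not at 5 (368 < 486).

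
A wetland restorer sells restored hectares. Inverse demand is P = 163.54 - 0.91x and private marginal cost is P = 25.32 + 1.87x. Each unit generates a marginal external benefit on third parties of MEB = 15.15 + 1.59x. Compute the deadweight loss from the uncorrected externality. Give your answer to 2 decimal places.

Market equilibrium (private): 25.32 + 1.87x = 163.54 - 0.91x → x_m = 49.7194.
Social marginal cost = private MC − MEB = 10.17 + 0.28x.
Set SMC = demand: 10.17 + 0.28x = 163.54 - 0.91x → x* = 128.8824.
Between x* and x_m the wedge demand − SMC runs linearly from 0 to MEB(x_m), so the loss is a triangle.
DWL = ½ × 79.1630 × 94.2039 = 3728.7317.

DWL = 3728.73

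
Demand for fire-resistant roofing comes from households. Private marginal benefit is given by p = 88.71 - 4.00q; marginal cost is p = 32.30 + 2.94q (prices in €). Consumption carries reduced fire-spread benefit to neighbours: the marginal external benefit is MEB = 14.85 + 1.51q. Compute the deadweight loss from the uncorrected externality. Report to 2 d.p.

DWL = €67.74

Market equilibrium (private): 32.30 + 2.94q = 88.71 - 4.00q → q_m = 8.1282.
Social marginal benefit = demand + MEB = 103.56 - 2.49q.
Set SMB = MC: 103.56 - 2.49q = 32.30 + 2.94q → q* = 13.1234.
Height of the DWL triangle at q_m is SMB(q_m) − MC(q_m) = MEB(q_m) = 27.1236.
DWL = ½ × 4.9952 × 27.1236 = 67.7439.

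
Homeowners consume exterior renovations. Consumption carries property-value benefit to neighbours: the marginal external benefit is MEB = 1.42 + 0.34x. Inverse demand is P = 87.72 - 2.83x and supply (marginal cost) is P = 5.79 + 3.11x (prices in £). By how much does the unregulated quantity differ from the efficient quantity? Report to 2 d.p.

Market equilibrium (private): 5.79 + 3.11x = 87.72 - 2.83x → x_m = 13.7929.
Social marginal benefit = demand + MEB = 89.14 - 2.49x.
Set SMB = MC: 89.14 - 2.49x = 5.79 + 3.11x → x* = 14.8839.
Gap = |13.7929 − 14.8839| = 1.0910.

1.09 units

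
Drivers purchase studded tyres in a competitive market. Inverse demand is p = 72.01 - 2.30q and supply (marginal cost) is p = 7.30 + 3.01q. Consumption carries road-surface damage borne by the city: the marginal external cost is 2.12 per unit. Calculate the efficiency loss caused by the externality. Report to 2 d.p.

Market equilibrium (private): 7.30 + 3.01q = 72.01 - 2.30q → q_m = 12.1864.
Social marginal benefit = demand − MEC = 69.89 - 2.30q.
Set SMB = MC: 69.89 - 2.30q = 7.30 + 3.01q → q* = 11.7872.
Between q* and q_m the wedge MC − SMB runs linearly from 0 to MEC(q_m), so the loss is a triangle.
DWL = ½ × 0.3992 × 2.1200 = 0.4232.

DWL = 0.42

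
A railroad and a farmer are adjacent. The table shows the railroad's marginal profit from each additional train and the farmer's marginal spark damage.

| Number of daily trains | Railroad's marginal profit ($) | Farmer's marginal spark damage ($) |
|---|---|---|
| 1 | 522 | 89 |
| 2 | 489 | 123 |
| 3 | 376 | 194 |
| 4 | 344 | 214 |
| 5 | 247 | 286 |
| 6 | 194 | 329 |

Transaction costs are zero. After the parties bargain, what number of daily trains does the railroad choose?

4

Bargaining reaches the level where marginal profit last exceeds marginal spark damage.
That holds through level 4 (344 ≥ 214) but not at 5 (247 < 286).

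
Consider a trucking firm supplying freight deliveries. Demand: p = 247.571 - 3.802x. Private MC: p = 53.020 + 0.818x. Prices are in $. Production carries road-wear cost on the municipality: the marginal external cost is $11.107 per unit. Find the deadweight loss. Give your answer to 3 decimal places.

Market equilibrium (private): 53.020 + 0.818x = 247.571 - 3.802x → x_m = 42.1106.
Social marginal cost = private MC + MEC = 64.127 + 0.818x.
Set SMC = demand: 64.127 + 0.818x = 247.571 - 3.802x → x* = 39.7065.
The loss is the area between SMC and demand from x* to x_m; with linear curves that's a triangle of height MEC(x_m).
DWL = ½ × 2.4041 × 11.1070 = 13.3512.

DWL = $13.351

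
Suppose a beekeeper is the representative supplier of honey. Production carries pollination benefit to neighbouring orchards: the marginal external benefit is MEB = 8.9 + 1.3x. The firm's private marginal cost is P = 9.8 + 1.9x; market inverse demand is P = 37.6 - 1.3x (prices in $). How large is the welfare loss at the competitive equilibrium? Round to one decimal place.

DWL = $107.3

Market equilibrium (private): 9.8 + 1.9x = 37.6 - 1.3x → x_m = 8.6875.
Social marginal cost = private MC − MEB = 0.9 + 0.6x.
Set SMC = demand: 0.9 + 0.6x = 37.6 - 1.3x → x* = 19.3158.
The loss is the area between SMC and demand from x* to x_m; with linear curves that's a triangle of height MEB(x_m).
DWL = ½ × 10.6283 × 20.1938 = 107.3129.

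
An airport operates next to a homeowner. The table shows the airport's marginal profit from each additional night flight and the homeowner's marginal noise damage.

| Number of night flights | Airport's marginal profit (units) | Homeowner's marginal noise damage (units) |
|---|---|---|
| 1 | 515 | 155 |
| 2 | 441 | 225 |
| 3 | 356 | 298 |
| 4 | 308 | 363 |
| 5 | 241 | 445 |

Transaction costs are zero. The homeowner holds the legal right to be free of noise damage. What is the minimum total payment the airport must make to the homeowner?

Efficient level: marginal profit ≥ marginal noise damage through level 3, so k* = 3.
With the homeowner holding the right, the airport must at least compensate total damage at k*: 155 + 225 + 298 = 678.

678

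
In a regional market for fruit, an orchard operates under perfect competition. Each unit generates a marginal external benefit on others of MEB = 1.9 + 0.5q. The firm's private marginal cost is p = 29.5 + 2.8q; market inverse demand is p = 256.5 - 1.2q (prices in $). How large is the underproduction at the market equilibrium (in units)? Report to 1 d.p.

Market equilibrium (private): 29.5 + 2.8q = 256.5 - 1.2q → q_m = 56.7500.
Social marginal cost = private MC − MEB = 27.6 + 2.3q.
Set SMC = demand: 27.6 + 2.3q = 256.5 - 1.2q → q* = 65.4000.
Gap = |56.7500 − 65.4000| = 8.6500.

8.7 units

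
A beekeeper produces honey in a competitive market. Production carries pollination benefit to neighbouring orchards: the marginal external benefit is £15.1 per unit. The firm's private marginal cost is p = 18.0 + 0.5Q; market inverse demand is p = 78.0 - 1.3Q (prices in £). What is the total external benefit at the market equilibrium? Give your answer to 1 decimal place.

Market equilibrium (private): 18.0 + 0.5Q = 78.0 - 1.3Q → Q_m = 33.3333.
Total external benefit = MEB × Q_m = 15.1 × 33.3333 = 503.3328.

£503.3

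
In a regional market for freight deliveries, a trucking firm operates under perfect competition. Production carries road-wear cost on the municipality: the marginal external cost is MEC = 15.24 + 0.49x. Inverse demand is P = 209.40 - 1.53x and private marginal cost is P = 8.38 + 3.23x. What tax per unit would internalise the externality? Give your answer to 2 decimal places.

Social marginal cost = private MC + MEC = 23.62 + 3.72x.
Set SMC = demand: 23.62 + 3.72x = 209.40 - 1.53x → x* = 35.3867.
The Pigouvian tax equals MEC at x*: 15.24 + 0.49×35.3867 = 32.5795.

tax = 32.58 per unit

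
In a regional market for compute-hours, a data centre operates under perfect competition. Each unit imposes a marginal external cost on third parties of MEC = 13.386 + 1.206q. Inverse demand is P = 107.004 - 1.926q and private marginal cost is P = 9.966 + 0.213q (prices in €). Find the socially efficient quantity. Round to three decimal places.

q* = 25.008

Social marginal cost = private MC + MEC = 23.352 + 1.419q.
Set SMC = demand: 23.352 + 1.419q = 107.004 - 1.926q → q* = 25.0081.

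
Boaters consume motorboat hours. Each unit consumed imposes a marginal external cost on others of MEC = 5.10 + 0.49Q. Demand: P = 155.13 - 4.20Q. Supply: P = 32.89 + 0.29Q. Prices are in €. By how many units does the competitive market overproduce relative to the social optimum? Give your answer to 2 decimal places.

3.70 units

Market equilibrium (private): 32.89 + 0.29Q = 155.13 - 4.20Q → Q_m = 27.2249.
Social marginal benefit = demand − MEC = 150.03 - 4.69Q.
Set SMB = MC: 150.03 - 4.69Q = 32.89 + 0.29Q → Q* = 23.5221.
Gap = |27.2249 − 23.5221| = 3.7028.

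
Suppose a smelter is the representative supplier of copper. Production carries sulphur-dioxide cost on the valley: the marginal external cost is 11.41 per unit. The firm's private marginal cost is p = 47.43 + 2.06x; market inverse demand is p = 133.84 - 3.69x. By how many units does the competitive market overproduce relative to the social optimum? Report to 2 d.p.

Market equilibrium (private): 47.43 + 2.06x = 133.84 - 3.69x → x_m = 15.0278.
Social marginal cost = private MC + MEC = 58.84 + 2.06x.
Set SMC = demand: 58.84 + 2.06x = 133.84 - 3.69x → x* = 13.0435.
Gap = |15.0278 − 13.0435| = 1.9843.

1.98 units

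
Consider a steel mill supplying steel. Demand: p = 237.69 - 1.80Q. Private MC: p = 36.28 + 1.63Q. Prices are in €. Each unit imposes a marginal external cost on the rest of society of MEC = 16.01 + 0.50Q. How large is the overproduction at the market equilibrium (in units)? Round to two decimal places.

11.54 units

Market equilibrium (private): 36.28 + 1.63Q = 237.69 - 1.80Q → Q_m = 58.7201.
Social marginal cost = private MC + MEC = 52.29 + 2.13Q.
Set SMC = demand: 52.29 + 2.13Q = 237.69 - 1.80Q → Q* = 47.1756.
Gap = |58.7201 − 47.1756| = 11.5445.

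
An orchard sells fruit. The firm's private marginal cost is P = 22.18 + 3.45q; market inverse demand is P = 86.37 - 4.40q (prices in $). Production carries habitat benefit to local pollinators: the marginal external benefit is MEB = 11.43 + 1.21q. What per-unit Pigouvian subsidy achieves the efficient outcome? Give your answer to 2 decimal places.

Social marginal cost = private MC − MEB = 10.75 + 2.24q.
Set SMC = demand: 10.75 + 2.24q = 86.37 - 4.40q → q* = 11.3886.
The Pigouvian subsidy equals MEB at q*: 11.43 + 1.21×11.3886 = 25.2102.

subsidy = $25.21 per unit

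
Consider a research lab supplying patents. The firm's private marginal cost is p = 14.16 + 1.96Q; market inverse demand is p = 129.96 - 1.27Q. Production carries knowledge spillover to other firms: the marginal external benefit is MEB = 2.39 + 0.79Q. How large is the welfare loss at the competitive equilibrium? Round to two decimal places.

DWL = 193.29

Market equilibrium (private): 14.16 + 1.96Q = 129.96 - 1.27Q → Q_m = 35.8514.
Social marginal cost = private MC − MEB = 11.77 + 1.17Q.
Set SMC = demand: 11.77 + 1.17Q = 129.96 - 1.27Q → Q* = 48.4385.
The welfare-loss triangle has base |Q_m − Q*| and height MEB(Q_m) (the vertical gap between SMC and demand is zero at Q* and MEB at Q_m).
DWL = ½ × 12.5871 × 30.7126 = 193.2913.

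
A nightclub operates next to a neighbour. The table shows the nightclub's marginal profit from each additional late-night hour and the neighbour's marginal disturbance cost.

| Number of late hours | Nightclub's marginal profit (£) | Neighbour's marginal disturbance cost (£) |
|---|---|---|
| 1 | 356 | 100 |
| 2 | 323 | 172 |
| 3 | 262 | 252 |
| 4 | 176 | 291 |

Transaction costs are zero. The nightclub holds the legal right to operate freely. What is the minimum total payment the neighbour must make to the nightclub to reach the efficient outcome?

£176

Left alone the nightclub would choose level 4 (marginal profit stays positive).
Efficient level: k* = 3 (marginal profit ≥ marginal disturbance cost through 3).
The neighbour must at least cover the nightclub's forgone profit from cutting 4→3: 176 = 176.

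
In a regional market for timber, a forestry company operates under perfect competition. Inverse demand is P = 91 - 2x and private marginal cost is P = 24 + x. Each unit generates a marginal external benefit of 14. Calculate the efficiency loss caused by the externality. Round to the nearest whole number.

Market equilibrium (private): 24 + x = 91 - 2x → x_m = 22.3333.
Social marginal cost = private MC − MEB = 10 + x.
Set SMC = demand: 10 + x = 91 - 2x → x* = 27.0000.
The loss is the area between SMC and demand from x* to x_m; with linear curves that's a triangle of height MEB(x_m).
DWL = ½ × 4.6667 × 14.0000 = 32.6669.

DWL = 33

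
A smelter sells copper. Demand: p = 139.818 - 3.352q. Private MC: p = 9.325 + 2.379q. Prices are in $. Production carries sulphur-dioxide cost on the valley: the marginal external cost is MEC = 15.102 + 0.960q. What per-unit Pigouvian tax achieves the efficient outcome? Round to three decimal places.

Social marginal cost = private MC + MEC = 24.427 + 3.339q.
Set SMC = demand: 24.427 + 3.339q = 139.818 - 3.352q → q* = 17.2457.
The Pigouvian tax equals MEC at q*: 15.102 + 0.960×17.2457 = 31.6579.

tax = $31.658 per unit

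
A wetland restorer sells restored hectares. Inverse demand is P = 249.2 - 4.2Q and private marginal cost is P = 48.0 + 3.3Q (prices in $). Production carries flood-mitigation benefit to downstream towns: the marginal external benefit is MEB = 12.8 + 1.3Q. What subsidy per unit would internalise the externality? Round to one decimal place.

Social marginal cost = private MC − MEB = 35.2 + 2.0Q.
Set SMC = demand: 35.2 + 2.0Q = 249.2 - 4.2Q → Q* = 34.5161.
The Pigouvian subsidy equals MEB at Q*: 12.8 + 1.3×34.5161 = 57.6709.

subsidy = $57.7 per unit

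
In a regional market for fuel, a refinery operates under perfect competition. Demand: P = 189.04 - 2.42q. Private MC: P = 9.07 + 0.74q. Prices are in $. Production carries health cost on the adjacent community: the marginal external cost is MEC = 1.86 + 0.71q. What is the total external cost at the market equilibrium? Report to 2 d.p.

Market equilibrium (private): 9.07 + 0.74q = 189.04 - 2.42q → q_m = 56.9525.
Total external cost = ∫₀^{q_m} (1.86 + 0.71q) dq = 1.86×56.9525 + ½×0.71×56.9525² = 1257.4051.

$1257.41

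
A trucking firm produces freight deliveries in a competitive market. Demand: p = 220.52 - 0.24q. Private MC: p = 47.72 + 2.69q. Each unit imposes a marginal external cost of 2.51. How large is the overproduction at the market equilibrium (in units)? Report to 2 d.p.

0.86 units

Market equilibrium (private): 47.72 + 2.69q = 220.52 - 0.24q → q_m = 58.9761.
Social marginal cost = private MC + MEC = 50.23 + 2.69q.
Set SMC = demand: 50.23 + 2.69q = 220.52 - 0.24q → q* = 58.1195.
Gap = |58.9761 − 58.1195| = 0.8566.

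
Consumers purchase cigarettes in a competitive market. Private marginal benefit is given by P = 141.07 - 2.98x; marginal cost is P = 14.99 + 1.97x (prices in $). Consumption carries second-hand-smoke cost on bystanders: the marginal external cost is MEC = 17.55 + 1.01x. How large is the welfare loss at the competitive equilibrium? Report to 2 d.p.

Market equilibrium (private): 14.99 + 1.97x = 141.07 - 2.98x → x_m = 25.4707.
Social marginal benefit = demand − MEC = 123.52 - 3.99x.
Set SMB = MC: 123.52 - 3.99x = 14.99 + 1.97x → x* = 18.2097.
Between x* and x_m the wedge MC − SMB runs linearly from 0 to MEC(x_m), so the loss is a triangle.
DWL = ½ × 7.2610 × 43.2754 = 157.1113.

DWL = $157.11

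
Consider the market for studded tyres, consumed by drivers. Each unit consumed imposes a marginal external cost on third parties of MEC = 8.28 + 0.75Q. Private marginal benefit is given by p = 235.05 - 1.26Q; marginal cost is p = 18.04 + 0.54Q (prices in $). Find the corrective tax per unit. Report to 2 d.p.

tax = $69.67 per unit

Social marginal benefit = demand − MEC = 226.77 - 2.01Q.
Set SMB = MC: 226.77 - 2.01Q = 18.04 + 0.54Q → Q* = 81.8549.
The Pigouvian tax equals MEC at Q*: 8.28 + 0.75×81.8549 = 69.6712.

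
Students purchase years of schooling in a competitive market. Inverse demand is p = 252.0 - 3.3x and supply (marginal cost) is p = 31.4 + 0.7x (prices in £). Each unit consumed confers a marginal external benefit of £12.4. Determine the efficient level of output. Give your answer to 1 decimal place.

Social marginal benefit = demand + MEB = 264.4 - 3.3x.
Set SMB = MC: 264.4 - 3.3x = 31.4 + 0.7x → x* = 58.2500.

x* = 58.3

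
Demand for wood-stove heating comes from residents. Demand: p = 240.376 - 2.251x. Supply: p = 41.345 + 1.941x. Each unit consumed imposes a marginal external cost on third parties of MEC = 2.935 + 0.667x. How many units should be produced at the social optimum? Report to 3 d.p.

x* = 40.357

Social marginal benefit = demand − MEC = 237.441 - 2.918x.
Set SMB = MC: 237.441 - 2.918x = 41.345 + 1.941x → x* = 40.3573.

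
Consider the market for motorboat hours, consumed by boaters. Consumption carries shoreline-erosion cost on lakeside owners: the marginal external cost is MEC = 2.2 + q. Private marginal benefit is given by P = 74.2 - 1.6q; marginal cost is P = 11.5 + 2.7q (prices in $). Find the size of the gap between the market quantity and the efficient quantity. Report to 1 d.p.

3.2 units

Market equilibrium (private): 11.5 + 2.7q = 74.2 - 1.6q → q_m = 14.5814.
Social marginal benefit = demand − MEC = 72.0 - 2.6q.
Set SMB = MC: 72.0 - 2.6q = 11.5 + 2.7q → q* = 11.4151.
Gap = |14.5814 − 11.4151| = 3.1663.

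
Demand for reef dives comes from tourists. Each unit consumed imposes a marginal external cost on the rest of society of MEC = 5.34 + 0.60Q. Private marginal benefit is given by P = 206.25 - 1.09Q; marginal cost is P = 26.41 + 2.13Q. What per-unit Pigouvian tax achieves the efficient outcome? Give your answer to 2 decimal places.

tax = 32.75 per unit

Social marginal benefit = demand − MEC = 200.91 - 1.69Q.
Set SMB = MC: 200.91 - 1.69Q = 26.41 + 2.13Q → Q* = 45.6806.
The Pigouvian tax equals MEC at Q*: 5.34 + 0.60×45.6806 = 32.7484.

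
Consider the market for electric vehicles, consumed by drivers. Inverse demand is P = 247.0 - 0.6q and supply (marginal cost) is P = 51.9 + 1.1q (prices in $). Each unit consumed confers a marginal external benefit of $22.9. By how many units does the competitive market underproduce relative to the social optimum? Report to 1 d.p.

13.5 units

Market equilibrium (private): 51.9 + 1.1q = 247.0 - 0.6q → q_m = 114.7647.
Social marginal benefit = demand + MEB = 269.9 - 0.6q.
Set SMB = MC: 269.9 - 0.6q = 51.9 + 1.1q → q* = 128.2353.
Gap = |114.7647 − 128.2353| = 13.4706.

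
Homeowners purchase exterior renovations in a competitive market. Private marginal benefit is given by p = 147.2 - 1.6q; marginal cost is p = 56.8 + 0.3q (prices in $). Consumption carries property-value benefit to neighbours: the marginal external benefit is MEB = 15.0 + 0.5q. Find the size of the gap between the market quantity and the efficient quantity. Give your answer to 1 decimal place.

Market equilibrium (private): 56.8 + 0.3q = 147.2 - 1.6q → q_m = 47.5789.
Social marginal benefit = demand + MEB = 162.2 - 1.1q.
Set SMB = MC: 162.2 - 1.1q = 56.8 + 0.3q → q* = 75.2857.
Gap = |47.5789 − 75.2857| = 27.7068.

27.7 units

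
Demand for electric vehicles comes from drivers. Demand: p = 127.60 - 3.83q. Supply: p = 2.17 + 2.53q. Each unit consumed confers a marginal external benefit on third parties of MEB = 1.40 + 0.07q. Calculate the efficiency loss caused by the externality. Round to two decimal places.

DWL = 0.61

Market equilibrium (private): 2.17 + 2.53q = 127.60 - 3.83q → q_m = 19.7217.
Social marginal benefit = demand + MEB = 129.00 - 3.76q.
Set SMB = MC: 129.00 - 3.76q = 2.17 + 2.53q → q* = 20.1638.
Height of the DWL triangle at q_m is SMB(q_m) − MC(q_m) = MEB(q_m) = 2.7805.
DWL = ½ × 0.4421 × 2.7805 = 0.6146.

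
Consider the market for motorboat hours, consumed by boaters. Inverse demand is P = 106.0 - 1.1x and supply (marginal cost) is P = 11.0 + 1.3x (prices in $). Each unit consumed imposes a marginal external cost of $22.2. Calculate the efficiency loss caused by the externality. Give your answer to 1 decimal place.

DWL = $102.7

Market equilibrium (private): 11.0 + 1.3x = 106.0 - 1.1x → x_m = 39.5833.
Social marginal benefit = demand − MEC = 83.8 - 1.1x.
Set SMB = MC: 83.8 - 1.1x = 11.0 + 1.3x → x* = 30.3333.
Between x* and x_m the wedge MC − SMB runs linearly from 0 to MEC(x_m), so the loss is a triangle.
DWL = ½ × 9.2500 × 22.2000 = 102.6750.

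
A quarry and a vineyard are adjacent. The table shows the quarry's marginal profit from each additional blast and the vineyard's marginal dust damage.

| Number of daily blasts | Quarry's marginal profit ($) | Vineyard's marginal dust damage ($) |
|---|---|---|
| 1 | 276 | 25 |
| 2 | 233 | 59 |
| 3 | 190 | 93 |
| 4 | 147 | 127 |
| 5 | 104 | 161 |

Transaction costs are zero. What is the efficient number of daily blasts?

Bargaining reaches the level where marginal profit last exceeds marginal dust damage.
That holds through level 4 (147 ≥ 127) but not at 5 (104 < 161).

4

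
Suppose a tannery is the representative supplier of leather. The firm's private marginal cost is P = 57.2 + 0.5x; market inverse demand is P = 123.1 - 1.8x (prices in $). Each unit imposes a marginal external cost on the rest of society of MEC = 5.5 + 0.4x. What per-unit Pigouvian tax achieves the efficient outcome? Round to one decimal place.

tax = $14.4 per unit

Social marginal cost = private MC + MEC = 62.7 + 0.9x.
Set SMC = demand: 62.7 + 0.9x = 123.1 - 1.8x → x* = 22.3704.
The Pigouvian tax equals MEC at x*: 5.5 + 0.4×22.3704 = 14.4482.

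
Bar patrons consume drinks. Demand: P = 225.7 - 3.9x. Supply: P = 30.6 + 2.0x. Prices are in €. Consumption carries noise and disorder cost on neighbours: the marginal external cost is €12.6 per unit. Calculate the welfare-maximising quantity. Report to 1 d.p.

Social marginal benefit = demand − MEC = 213.1 - 3.9x.
Set SMB = MC: 213.1 - 3.9x = 30.6 + 2.0x → x* = 30.9322.

x* = 30.9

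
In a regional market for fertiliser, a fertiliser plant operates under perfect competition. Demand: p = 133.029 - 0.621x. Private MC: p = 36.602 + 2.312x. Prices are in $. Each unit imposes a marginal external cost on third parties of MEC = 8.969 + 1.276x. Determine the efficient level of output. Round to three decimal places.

x* = 20.779

Social marginal cost = private MC + MEC = 45.571 + 3.588x.
Set SMC = demand: 45.571 + 3.588x = 133.029 - 0.621x → x* = 20.7788.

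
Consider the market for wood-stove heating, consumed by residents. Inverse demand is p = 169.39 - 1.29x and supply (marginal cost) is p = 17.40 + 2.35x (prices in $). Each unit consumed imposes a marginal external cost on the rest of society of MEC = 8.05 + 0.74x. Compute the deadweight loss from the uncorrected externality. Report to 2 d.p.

Market equilibrium (private): 17.40 + 2.35x = 169.39 - 1.29x → x_m = 41.7555.
Social marginal benefit = demand − MEC = 161.34 - 2.03x.
Set SMB = MC: 161.34 - 2.03x = 17.40 + 2.35x → x* = 32.8630.
The welfare-loss triangle has base |x_m − x*| and height MEC(x_m) (the vertical gap between SMB and MC is zero at x* and MEC at x_m).
DWL = ½ × 8.8925 × 38.9491 = 173.1774.

DWL = $173.18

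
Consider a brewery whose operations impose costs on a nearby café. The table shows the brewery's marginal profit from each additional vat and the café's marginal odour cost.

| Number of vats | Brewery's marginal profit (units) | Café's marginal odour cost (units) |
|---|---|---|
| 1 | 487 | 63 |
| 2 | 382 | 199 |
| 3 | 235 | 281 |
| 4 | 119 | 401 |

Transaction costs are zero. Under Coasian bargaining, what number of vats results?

2

Bargaining reaches the level where marginal profit last exceeds marginal odour cost.
That holds through level 2 (382 ≥ 199) but not at 3 (235 < 281).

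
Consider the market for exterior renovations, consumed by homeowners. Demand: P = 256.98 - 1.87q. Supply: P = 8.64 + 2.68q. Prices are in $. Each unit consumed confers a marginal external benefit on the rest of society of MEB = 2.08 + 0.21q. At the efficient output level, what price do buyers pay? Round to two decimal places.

Social marginal benefit = demand + MEB = 259.06 - 1.66q.
Set SMB = MC: 259.06 - 1.66q = 8.64 + 2.68q → q* = 57.7005.
Consumer price on the demand curve at q*: 256.98 − 1.87×57.7005 = 149.0801.

P = $149.08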